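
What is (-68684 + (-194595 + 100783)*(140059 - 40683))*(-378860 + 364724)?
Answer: 131786111223456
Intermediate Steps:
(-68684 + (-194595 + 100783)*(140059 - 40683))*(-378860 + 364724) = (-68684 - 93812*99376)*(-14136) = (-68684 - 9322661312)*(-14136) = -9322729996*(-14136) = 131786111223456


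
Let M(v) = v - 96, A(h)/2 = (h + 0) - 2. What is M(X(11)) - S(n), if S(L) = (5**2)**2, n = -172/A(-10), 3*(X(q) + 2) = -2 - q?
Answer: -2182/3 ≈ -727.33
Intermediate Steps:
A(h) = -4 + 2*h (A(h) = 2*((h + 0) - 2) = 2*(h - 2) = 2*(-2 + h) = -4 + 2*h)
X(q) = -8/3 - q/3 (X(q) = -2 + (-2 - q)/3 = -2 + (-2/3 - q/3) = -8/3 - q/3)
n = 43/6 (n = -172/(-4 + 2*(-10)) = -172/(-4 - 20) = -172/(-24) = -172*(-1/24) = 43/6 ≈ 7.1667)
S(L) = 625 (S(L) = 25**2 = 625)
M(v) = -96 + v
M(X(11)) - S(n) = (-96 + (-8/3 - 1/3*11)) - 1*625 = (-96 + (-8/3 - 11/3)) - 625 = (-96 - 19/3) - 625 = -307/3 - 625 = -2182/3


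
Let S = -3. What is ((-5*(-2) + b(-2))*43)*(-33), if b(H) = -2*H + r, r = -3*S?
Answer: -32637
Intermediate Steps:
r = 9 (r = -3*(-3) = -1*(-9) = 9)
b(H) = 9 - 2*H (b(H) = -2*H + 9 = 9 - 2*H)
((-5*(-2) + b(-2))*43)*(-33) = ((-5*(-2) + (9 - 2*(-2)))*43)*(-33) = ((10 + (9 + 4))*43)*(-33) = ((10 + 13)*43)*(-33) = (23*43)*(-33) = 989*(-33) = -32637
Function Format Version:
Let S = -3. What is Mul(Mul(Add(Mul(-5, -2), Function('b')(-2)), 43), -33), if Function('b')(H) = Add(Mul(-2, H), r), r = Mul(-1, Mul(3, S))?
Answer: -32637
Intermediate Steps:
r = 9 (r = Mul(-1, Mul(3, -3)) = Mul(-1, -9) = 9)
Function('b')(H) = Add(9, Mul(-2, H)) (Function('b')(H) = Add(Mul(-2, H), 9) = Add(9, Mul(-2, H)))
Mul(Mul(Add(Mul(-5, -2), Function('b')(-2)), 43), -33) = Mul(Mul(Add(Mul(-5, -2), Add(9, Mul(-2, -2))), 43), -33) = Mul(Mul(Add(10, Add(9, 4)), 43), -33) = Mul(Mul(Add(10, 13), 43), -33) = Mul(Mul(23, 43), -33) = Mul(989, -33) = -32637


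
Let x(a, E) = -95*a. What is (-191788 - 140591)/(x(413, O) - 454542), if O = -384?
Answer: 332379/493777 ≈ 0.67314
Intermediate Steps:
(-191788 - 140591)/(x(413, O) - 454542) = (-191788 - 140591)/(-95*413 - 454542) = -332379/(-39235 - 454542) = -332379/(-493777) = -332379*(-1/493777) = 332379/493777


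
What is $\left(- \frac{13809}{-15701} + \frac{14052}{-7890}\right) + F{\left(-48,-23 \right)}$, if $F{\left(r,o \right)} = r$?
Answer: $- \frac{1009660027}{20646815} \approx -48.901$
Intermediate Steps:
$\left(- \frac{13809}{-15701} + \frac{14052}{-7890}\right) + F{\left(-48,-23 \right)} = \left(- \frac{13809}{-15701} + \frac{14052}{-7890}\right) - 48 = \left(\left(-13809\right) \left(- \frac{1}{15701}\right) + 14052 \left(- \frac{1}{7890}\right)\right) - 48 = \left(\frac{13809}{15701} - \frac{2342}{1315}\right) - 48 = - \frac{18612907}{20646815} - 48 = - \frac{1009660027}{20646815}$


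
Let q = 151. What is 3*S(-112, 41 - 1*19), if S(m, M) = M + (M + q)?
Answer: 585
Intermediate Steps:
S(m, M) = 151 + 2*M (S(m, M) = M + (M + 151) = M + (151 + M) = 151 + 2*M)
3*S(-112, 41 - 1*19) = 3*(151 + 2*(41 - 1*19)) = 3*(151 + 2*(41 - 19)) = 3*(151 + 2*22) = 3*(151 + 44) = 3*195 = 585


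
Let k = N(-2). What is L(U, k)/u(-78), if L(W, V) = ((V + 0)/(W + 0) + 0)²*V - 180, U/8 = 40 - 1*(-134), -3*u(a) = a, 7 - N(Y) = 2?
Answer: -348779395/50379264 ≈ -6.9231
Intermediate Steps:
N(Y) = 5 (N(Y) = 7 - 1*2 = 7 - 2 = 5)
u(a) = -a/3
k = 5
U = 1392 (U = 8*(40 - 1*(-134)) = 8*(40 + 134) = 8*174 = 1392)
L(W, V) = -180 + V³/W² (L(W, V) = (V/W + 0)²*V - 180 = (V/W)²*V - 180 = (V²/W²)*V - 180 = V³/W² - 180 = -180 + V³/W²)
L(U, k)/u(-78) = (-180 + 5³/1392²)/((-⅓*(-78))) = (-180 + 125*(1/1937664))/26 = (-180 + 125/1937664)*(1/26) = -348779395/1937664*1/26 = -348779395/50379264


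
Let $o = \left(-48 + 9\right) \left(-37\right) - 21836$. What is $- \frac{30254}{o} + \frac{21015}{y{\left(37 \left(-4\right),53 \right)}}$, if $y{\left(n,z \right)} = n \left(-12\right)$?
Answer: $\frac{160763333}{12072656} \approx 13.316$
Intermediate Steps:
$y{\left(n,z \right)} = - 12 n$
$o = -20393$ ($o = \left(-39\right) \left(-37\right) - 21836 = 1443 - 21836 = -20393$)
$- \frac{30254}{o} + \frac{21015}{y{\left(37 \left(-4\right),53 \right)}} = - \frac{30254}{-20393} + \frac{21015}{\left(-12\right) 37 \left(-4\right)} = \left(-30254\right) \left(- \frac{1}{20393}\right) + \frac{21015}{\left(-12\right) \left(-148\right)} = \frac{30254}{20393} + \frac{21015}{1776} = \frac{30254}{20393} + 21015 \cdot \frac{1}{1776} = \frac{30254}{20393} + \frac{7005}{592} = \frac{160763333}{12072656}$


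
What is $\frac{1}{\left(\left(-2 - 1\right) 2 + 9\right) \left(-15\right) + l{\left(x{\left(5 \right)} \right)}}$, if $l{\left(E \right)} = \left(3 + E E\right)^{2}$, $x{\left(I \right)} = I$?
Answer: $\frac{1}{739} \approx 0.0013532$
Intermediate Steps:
$l{\left(E \right)} = \left(3 + E^{2}\right)^{2}$
$\frac{1}{\left(\left(-2 - 1\right) 2 + 9\right) \left(-15\right) + l{\left(x{\left(5 \right)} \right)}} = \frac{1}{\left(\left(-2 - 1\right) 2 + 9\right) \left(-15\right) + \left(3 + 5^{2}\right)^{2}} = \frac{1}{\left(\left(-3\right) 2 + 9\right) \left(-15\right) + \left(3 + 25\right)^{2}} = \frac{1}{\left(-6 + 9\right) \left(-15\right) + 28^{2}} = \frac{1}{3 \left(-15\right) + 784} = \frac{1}{-45 + 784} = \frac{1}{739}$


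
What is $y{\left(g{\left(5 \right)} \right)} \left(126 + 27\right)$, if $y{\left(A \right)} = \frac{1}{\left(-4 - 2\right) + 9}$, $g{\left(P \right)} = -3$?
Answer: $51$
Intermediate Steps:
$y{\left(A \right)} = \frac{1}{3}$ ($y{\left(A \right)} = \frac{1}{\left(-4 - 2\right) + 9} = \frac{1}{-6 + 9} = \frac{1}{3}$)
$y{\left(g{\left(5 \right)} \right)} \left(126 + 27\right) = \frac{126 + 27}{3} = \frac{1}{3} \cdot 153 = 51$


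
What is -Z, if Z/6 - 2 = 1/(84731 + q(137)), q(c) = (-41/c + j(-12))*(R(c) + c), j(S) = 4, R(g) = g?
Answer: -1028946/85745 ≈ -12.000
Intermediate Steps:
q(c) = 2*c*(4 - 41/c) (q(c) = (-41/c + 4)*(c + c) = (4 - 41/c)*(2*c) = 2*c*(4 - 41/c))
Z = 1028946/85745 (Z = 12 + 6/(84731 + (-82 + 8*137)) = 12 + 6/(84731 + (-82 + 1096)) = 12 + 6/(84731 + 1014) = 12 + 6/85745 = 1028946/85745 ≈ 12.000)
-Z = -1*1028946/85745 = -1028946/85745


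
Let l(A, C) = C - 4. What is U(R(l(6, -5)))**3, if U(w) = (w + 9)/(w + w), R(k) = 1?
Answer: 125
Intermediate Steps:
l(A, C) = -4 + C
U(w) = (9 + w)/(2*w) (U(w) = (9 + w)/((2*w)) = (9 + w)*(1/(2*w)) = (9 + w)/(2*w))
U(R(l(6, -5)))**3 = ((1/2)*(9 + 1)/1)**3 = ((1/2)*1*10)**3 = 5**3 = 125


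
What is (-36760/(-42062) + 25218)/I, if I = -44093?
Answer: -530378138/927319883 ≈ -0.57195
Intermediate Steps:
(-36760/(-42062) + 25218)/I = (-36760/(-42062) + 25218)/(-44093) = (-36760*(-1/42062) + 25218)*(-1/44093) = (18380/21031 + 25218)*(-1/44093) = (530378138/21031)*(-1/44093) = -530378138/927319883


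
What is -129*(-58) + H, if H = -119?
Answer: 7363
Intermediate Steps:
-129*(-58) + H = -129*(-58) - 119 = 7482 - 119 = 7363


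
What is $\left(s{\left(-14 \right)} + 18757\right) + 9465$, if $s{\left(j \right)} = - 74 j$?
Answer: $29258$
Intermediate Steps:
$\left(s{\left(-14 \right)} + 18757\right) + 9465 = \left(\left(-74\right) \left(-14\right) + 18757\right) + 9465 = \left(1036 + 18757\right) + 9465 = 19793 + 9465 = 29258$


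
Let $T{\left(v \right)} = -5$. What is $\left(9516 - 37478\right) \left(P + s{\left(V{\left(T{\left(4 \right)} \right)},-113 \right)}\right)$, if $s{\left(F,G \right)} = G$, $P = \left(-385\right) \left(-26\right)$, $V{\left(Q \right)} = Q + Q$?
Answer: $-276739914$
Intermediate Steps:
$V{\left(Q \right)} = 2 Q$
$P = 10010$
$\left(9516 - 37478\right) \left(P + s{\left(V{\left(T{\left(4 \right)} \right)},-113 \right)}\right) = \left(9516 - 37478\right) \left(10010 - 113\right) = \left(9516 - 37478\right) 9897 = \left(-27962\right) 9897 = -276739914$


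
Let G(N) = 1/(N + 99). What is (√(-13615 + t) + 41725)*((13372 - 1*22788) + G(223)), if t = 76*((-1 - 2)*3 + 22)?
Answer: -126508155475/322 - 9095853*I*√1403/322 ≈ -3.9288e+8 - 1.0581e+6*I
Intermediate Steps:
G(N) = 1/(99 + N)
t = 988 (t = 76*(-3*3 + 22) = 76*(-9 + 22) = 76*13 = 988)
(√(-13615 + t) + 41725)*((13372 - 1*22788) + G(223)) = (√(-13615 + 988) + 41725)*((13372 - 1*22788) + 1/(99 + 223)) = (√(-12627) + 41725)*((13372 - 22788) + 1/322) = (3*I*√1403 + 41725)*(-9416 + 1/322) = (41725 + 3*I*√1403)*(-3031951/322) = -126508155475/322 - 9095853*I*√1403/322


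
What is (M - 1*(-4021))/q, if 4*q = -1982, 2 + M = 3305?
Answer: -14648/991 ≈ -14.781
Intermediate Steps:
M = 3303 (M = -2 + 3305 = 3303)
q = -991/2 (q = (1/4)*(-1982) = -991/2 ≈ -495.50)
(M - 1*(-4021))/q = (3303 - 1*(-4021))/(-991/2) = (3303 + 4021)*(-2/991) = 7324*(-2/991) = -14648/991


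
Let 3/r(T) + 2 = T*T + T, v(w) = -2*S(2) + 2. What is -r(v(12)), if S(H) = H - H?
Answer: -¾ ≈ -0.75000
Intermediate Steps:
S(H) = 0
v(w) = 2 (v(w) = -2*0 + 2 = 0 + 2 = 2)
r(T) = 3/(-2 + T + T²) (r(T) = 3/(-2 + (T*T + T)) = 3/(-2 + (T² + T)) = 3/(-2 + (T + T²)) = 3/(-2 + T + T²))
-r(v(12)) = -3/(-2 + 2 + 2²) = -3/(-2 + 2 + 4) = -3/4 = -1*¾ = -¾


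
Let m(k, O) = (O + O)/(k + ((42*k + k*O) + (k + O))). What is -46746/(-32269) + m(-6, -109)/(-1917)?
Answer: 25188029684/17382568113 ≈ 1.4490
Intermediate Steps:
m(k, O) = 2*O/(O + 44*k + O*k) (m(k, O) = (2*O)/(k + ((42*k + O*k) + (O + k))) = (2*O)/(k + (O + 43*k + O*k)) = (2*O)/(O + 44*k + O*k) = 2*O/(O + 44*k + O*k))
-46746/(-32269) + m(-6, -109)/(-1917) = -46746/(-32269) + (2*(-109)/(-109 + 44*(-6) - 109*(-6)))/(-1917) = -46746*(-1/32269) + (2*(-109)/(-109 - 264 + 654))*(-1/1917) = 46746/32269 + (2*(-109)/281)*(-1/1917) = 46746/32269 + (2*(-109)*(1/281))*(-1/1917) = 46746/32269 - 218/281*(-1/1917) = 46746/32269 + 218/538677 = 25188029684/17382568113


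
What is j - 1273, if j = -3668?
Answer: -4941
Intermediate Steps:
j - 1273 = -3668 - 1273 = -4941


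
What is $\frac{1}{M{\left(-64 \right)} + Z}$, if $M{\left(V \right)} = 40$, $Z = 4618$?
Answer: $\frac{1}{4658} \approx 0.00021468$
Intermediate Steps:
$\frac{1}{M{\left(-64 \right)} + Z} = \frac{1}{40 + 4618} = \frac{1}{4658}$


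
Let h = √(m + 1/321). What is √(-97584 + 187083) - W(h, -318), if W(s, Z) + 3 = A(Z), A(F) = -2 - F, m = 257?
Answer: -313 + √89499 ≈ -13.836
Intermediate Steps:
h = √26481858/321 (h = √(257 + 1/321) = √(82498/321) = √26481858/321 ≈ 16.031)
W(s, Z) = -5 - Z (W(s, Z) = -3 + (-2 - Z) = -5 - Z)
√(-97584 + 187083) - W(h, -318) = √(-97584 + 187083) - (-5 - 1*(-318)) = √89499 - (-5 + 318) = √89499 - 1*313 = √89499 - 313 = -313 + √89499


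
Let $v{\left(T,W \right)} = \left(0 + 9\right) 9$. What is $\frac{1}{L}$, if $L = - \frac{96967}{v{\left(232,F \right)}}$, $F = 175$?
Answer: $- \frac{81}{96967} \approx -0.00083534$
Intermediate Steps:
$v{\left(T,W \right)} = 81$ ($v{\left(T,W \right)} = 9 \cdot 9 = 81$)
$L = - \frac{96967}{81} \approx -1197.1$
$\frac{1}{L} = \frac{1}{- \frac{96967}{81}} = - \frac{81}{96967}$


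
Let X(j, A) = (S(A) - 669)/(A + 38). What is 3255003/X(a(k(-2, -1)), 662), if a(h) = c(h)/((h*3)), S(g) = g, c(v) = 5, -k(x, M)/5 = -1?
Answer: -325500300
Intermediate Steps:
k(x, M) = 5 (k(x, M) = -5*(-1) = 5)
a(h) = 5/(3*h) (a(h) = 5/((h*3)) = 5/((3*h)) = 5*(1/(3*h)) = 5/(3*h))
X(j, A) = (-669 + A)/(38 + A) (X(j, A) = (A - 669)/(A + 38) = (-669 + A)/(38 + A))
3255003/X(a(k(-2, -1)), 662) = 3255003/(((-669 + 662)/(38 + 662))) = 3255003/((-7/700)) = 3255003/(((1/700)*(-7))) = 3255003/(-1/100) = 3255003*(-100) = -325500300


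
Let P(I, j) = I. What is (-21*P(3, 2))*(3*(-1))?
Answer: 189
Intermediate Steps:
(-21*P(3, 2))*(3*(-1)) = (-21*3)*(3*(-1)) = -63*(-3) = 189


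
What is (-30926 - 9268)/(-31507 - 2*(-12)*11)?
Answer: 40194/31243 ≈ 1.2865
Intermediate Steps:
(-30926 - 9268)/(-31507 - 2*(-12)*11) = -40194/(-31507 + 24*11) = -40194/(-31507 + 264) = -40194/(-31243) = -40194*(-1/31243) = 40194/31243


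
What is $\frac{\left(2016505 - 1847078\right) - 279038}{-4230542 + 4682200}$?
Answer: $- \frac{109611}{451658} \approx -0.24269$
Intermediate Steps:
$\frac{\left(2016505 - 1847078\right) - 279038}{-4230542 + 4682200} = \frac{169427 - 279038}{451658} = \left(-109611\right) \frac{1}{451658} = - \frac{109611}{451658}$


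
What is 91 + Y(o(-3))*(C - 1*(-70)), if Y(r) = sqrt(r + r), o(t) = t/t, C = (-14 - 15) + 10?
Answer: 91 + 51*sqrt(2) ≈ 163.13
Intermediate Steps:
C = -19 (C = -29 + 10 = -19)
o(t) = 1
Y(r) = sqrt(2)*sqrt(r) (Y(r) = sqrt(2*r) = sqrt(2)*sqrt(r))
91 + Y(o(-3))*(C - 1*(-70)) = 91 + (sqrt(2)*sqrt(1))*(-19 - 1*(-70)) = 91 + (sqrt(2)*1)*(-19 + 70) = 91 + sqrt(2)*51 = 91 + 51*sqrt(2)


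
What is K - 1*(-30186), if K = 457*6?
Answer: 32928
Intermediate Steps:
K = 2742
K - 1*(-30186) = 2742 - 1*(-30186) = 2742 + 30186 = 32928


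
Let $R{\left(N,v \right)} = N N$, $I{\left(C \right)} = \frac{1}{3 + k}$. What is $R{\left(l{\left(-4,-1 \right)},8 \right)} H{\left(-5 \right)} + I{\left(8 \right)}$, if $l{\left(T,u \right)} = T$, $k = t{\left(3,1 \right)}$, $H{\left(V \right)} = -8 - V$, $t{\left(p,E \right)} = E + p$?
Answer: $- \frac{335}{7} \approx -47.857$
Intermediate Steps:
$k = 4$ ($k = 1 + 3 = 4$)
$I{\left(C \right)} = \frac{1}{7}$ ($I{\left(C \right)} = \frac{1}{3 + 4} = \frac{1}{7}$)
$R{\left(N,v \right)} = N^{2}$
$R{\left(l{\left(-4,-1 \right)},8 \right)} H{\left(-5 \right)} + I{\left(8 \right)} = \left(-4\right)^{2} \left(-8 - -5\right) + \frac{1}{7} = 16 \left(-8 + 5\right) + \frac{1}{7} = 16 \left(-3\right) + \frac{1}{7} = -48 + \frac{1}{7} = - \frac{335}{7}$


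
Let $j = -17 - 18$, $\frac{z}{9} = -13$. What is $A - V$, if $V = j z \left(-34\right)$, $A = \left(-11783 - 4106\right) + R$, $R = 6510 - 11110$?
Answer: $118741$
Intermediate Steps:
$z = -117$ ($z = 9 \left(-13\right) = -117$)
$R = -4600$
$j = -35$ ($j = -17 - 18 = -35$)
$A = -20489$ ($A = \left(-11783 - 4106\right) - 4600 = -15889 - 4600 = -20489$)
$V = -139230$ ($V = \left(-35\right) \left(-117\right) \left(-34\right) = 4095 \left(-34\right) = -139230$)
$A - V = -20489 - -139230 = -20489 + 139230 = 118741$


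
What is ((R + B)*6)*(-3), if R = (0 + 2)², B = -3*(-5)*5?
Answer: -1422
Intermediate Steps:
B = 75 (B = 15*5 = 75)
R = 4 (R = 2² = 4)
((R + B)*6)*(-3) = ((4 + 75)*6)*(-3) = (79*6)*(-3) = 474*(-3) = -1422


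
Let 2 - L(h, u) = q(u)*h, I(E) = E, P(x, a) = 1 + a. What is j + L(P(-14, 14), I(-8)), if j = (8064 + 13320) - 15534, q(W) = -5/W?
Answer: 46741/8 ≈ 5842.6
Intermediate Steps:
j = 5850 (j = 21384 - 15534 = 5850)
L(h, u) = 2 + 5*h/u (L(h, u) = 2 - (-5/u)*h = 2 - (-5)*h/u = 2 + 5*h/u)
j + L(P(-14, 14), I(-8)) = 5850 + (2 + 5*(1 + 14)/(-8)) = 5850 + (2 + 5*15*(-1/8)) = 5850 + (2 - 75/8) = 5850 - 59/8 = 46741/8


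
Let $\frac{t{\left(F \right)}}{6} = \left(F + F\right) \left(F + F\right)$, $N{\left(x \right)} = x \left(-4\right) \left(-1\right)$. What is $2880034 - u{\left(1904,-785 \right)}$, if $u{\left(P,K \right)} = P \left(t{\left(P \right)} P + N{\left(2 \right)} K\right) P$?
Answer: $-600545539298756062$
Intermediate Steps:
$N{\left(x \right)} = 4 x$ ($N{\left(x \right)} = - 4 x \left(-1\right) = 4 x$)
$t{\left(F \right)} = 24 F^{2}$ ($t{\left(F \right)} = 6 \left(F + F\right) \left(F + F\right) = 6 \cdot 2 F 2 F = 6 \cdot 4 F^{2} = 24 F^{2}$)
$u{\left(P,K \right)} = P^{2} \left(8 K + 24 P^{3}\right)$ ($u{\left(P,K \right)} = P \left(24 P^{2} P + 4 \cdot 2 K\right) P = P \left(24 P^{3} + 8 K\right) P = P \left(8 K + 24 P^{3}\right) P = P^{2} \left(8 K + 24 P^{3}\right)$)
$2880034 - u{\left(1904,-785 \right)} = 2880034 - 8 \cdot 1904^{2} \left(-785 + 3 \cdot 1904^{3}\right) = 2880034 - 8 \cdot 3625216 \left(-785 + 3 \cdot 6902411264\right) = 2880034 - 8 \cdot 3625216 \left(-785 + 20707233792\right) = 2880034 - 8 \cdot 3625216 \cdot 20707233007 = 2880034 - 600545539301636096 = -600545539298756062$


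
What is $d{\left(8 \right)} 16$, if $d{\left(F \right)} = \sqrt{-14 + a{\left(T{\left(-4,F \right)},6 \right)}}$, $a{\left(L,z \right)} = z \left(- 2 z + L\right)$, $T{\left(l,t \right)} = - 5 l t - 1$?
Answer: $32 \sqrt{217} \approx 471.39$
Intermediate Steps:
$T{\left(l,t \right)} = -1 - 5 l t$ ($T{\left(l,t \right)} = - 5 l t - 1 = -1 - 5 l t$)
$a{\left(L,z \right)} = z \left(L - 2 z\right)$
$d{\left(F \right)} = \sqrt{-92 + 120 F}$ ($d{\left(F \right)} = \sqrt{-14 + 6 \left(\left(-1 - - 20 F\right) - 12\right)} = \sqrt{-14 + 6 \left(\left(-1 + 20 F\right) - 12\right)} = \sqrt{-14 + 6 \left(-13 + 20 F\right)} = \sqrt{-14 + \left(-78 + 120 F\right)} = \sqrt{-92 + 120 F}$)
$d{\left(8 \right)} 16 = 2 \sqrt{-23 + 30 \cdot 8} \cdot 16 = 2 \sqrt{-23 + 240} \cdot 16 = 2 \sqrt{217} \cdot 16 = 32 \sqrt{217}$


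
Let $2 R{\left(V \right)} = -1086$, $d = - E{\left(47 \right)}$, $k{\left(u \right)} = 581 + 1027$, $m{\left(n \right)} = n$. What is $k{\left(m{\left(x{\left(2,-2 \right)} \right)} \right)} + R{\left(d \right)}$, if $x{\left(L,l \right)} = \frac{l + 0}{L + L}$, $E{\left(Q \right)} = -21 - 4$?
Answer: $1065$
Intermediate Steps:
$E{\left(Q \right)} = -25$
$x{\left(L,l \right)} = \frac{l}{2 L}$
$k{\left(u \right)} = 1608$
$d = 25$ ($d = \left(-1\right) \left(-25\right) = 25$)
$R{\left(V \right)} = -543$ ($R{\left(V \right)} = \frac{1}{2} \left(-1086\right) = -543$)
$k{\left(m{\left(x{\left(2,-2 \right)} \right)} \right)} + R{\left(d \right)} = 1608 - 543 = 1065$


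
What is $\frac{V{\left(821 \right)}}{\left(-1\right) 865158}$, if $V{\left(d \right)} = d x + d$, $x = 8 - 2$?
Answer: $- \frac{821}{123594} \approx -0.0066427$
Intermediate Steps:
$x = 6$
$V{\left(d \right)} = 7 d$ ($V{\left(d \right)} = d 6 + d = 6 d + d = 7 d$)
$\frac{V{\left(821 \right)}}{\left(-1\right) 865158} = \frac{7 \cdot 821}{\left(-1\right) 865158} = \frac{5747}{-865158} = 5747 \left(- \frac{1}{865158}\right) = - \frac{821}{123594}$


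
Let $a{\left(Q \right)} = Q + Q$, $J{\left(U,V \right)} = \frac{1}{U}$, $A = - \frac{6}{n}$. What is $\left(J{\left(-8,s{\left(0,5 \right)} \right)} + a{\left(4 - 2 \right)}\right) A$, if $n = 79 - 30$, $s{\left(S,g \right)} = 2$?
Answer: $- \frac{93}{196} \approx -0.47449$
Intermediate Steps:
$n = 49$
$A = - \frac{6}{49} \approx -0.12245$
$a{\left(Q \right)} = 2 Q$
$\left(J{\left(-8,s{\left(0,5 \right)} \right)} + a{\left(4 - 2 \right)}\right) A = \left(\frac{1}{-8} + 2 \left(4 - 2\right)\right) \left(- \frac{6}{49}\right) = \left(- \frac{1}{8} + 2 \left(4 - 2\right)\right) \left(- \frac{6}{49}\right) = \left(- \frac{1}{8} + 2 \cdot 2\right) \left(- \frac{6}{49}\right) = \left(- \frac{1}{8} + 4\right) \left(- \frac{6}{49}\right) = \frac{31}{8} \left(- \frac{6}{49}\right) = - \frac{93}{196}$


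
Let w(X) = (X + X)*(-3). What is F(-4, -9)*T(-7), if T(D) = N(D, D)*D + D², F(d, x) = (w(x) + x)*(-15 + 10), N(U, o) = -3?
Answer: -15750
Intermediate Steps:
w(X) = -6*X (w(X) = (2*X)*(-3) = -6*X)
F(d, x) = 25*x (F(d, x) = (-6*x + x)*(-15 + 10) = -5*x*(-5) = 25*x)
T(D) = D² - 3*D (T(D) = -3*D + D² = D² - 3*D)
F(-4, -9)*T(-7) = (25*(-9))*(-7*(-3 - 7)) = -(-1575)*(-10) = -225*70 = -15750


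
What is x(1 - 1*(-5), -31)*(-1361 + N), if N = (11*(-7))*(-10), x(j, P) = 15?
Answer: -8865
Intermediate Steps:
N = 770 (N = -77*(-10) = 770)
x(1 - 1*(-5), -31)*(-1361 + N) = 15*(-1361 + 770) = 15*(-591) = -8865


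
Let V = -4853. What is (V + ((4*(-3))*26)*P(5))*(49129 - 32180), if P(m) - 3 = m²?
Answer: -230319961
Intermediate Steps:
P(m) = 3 + m²
(V + ((4*(-3))*26)*P(5))*(49129 - 32180) = (-4853 + ((4*(-3))*26)*(3 + 5²))*(49129 - 32180) = (-4853 + (-12*26)*(3 + 25))*16949 = (-4853 - 312*28)*16949 = (-4853 - 8736)*16949 = -13589*16949 = -230319961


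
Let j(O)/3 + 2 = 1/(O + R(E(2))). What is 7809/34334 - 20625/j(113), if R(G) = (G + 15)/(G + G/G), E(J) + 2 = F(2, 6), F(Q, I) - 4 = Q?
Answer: 137860091867/39930442 ≈ 3452.5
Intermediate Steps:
F(Q, I) = 4 + Q
E(J) = 4 (E(J) = -2 + (4 + 2) = -2 + 6 = 4)
R(G) = (15 + G)/(1 + G) (R(G) = (15 + G)/(G + 1) = (15 + G)/(1 + G))
j(O) = -6 + 3/(19/5 + O) (j(O) = -6 + 3/(O + (15 + 4)/(1 + 4)) = -6 + 3/(O + 19/5) = -6 + 3/(19/5 + O))
7809/34334 - 20625/j(113) = 7809/34334 - 20625*(19 + 5*113)/(3*(-33 - 10*113)) = 7809*(1/34334) - 20625*(19 + 565)/(3*(-33 - 1130)) = 7809/34334 - 20625/(3*(-1163)/584) = 7809/34334 - 20625/(3*(1/584)*(-1163)) = 7809/34334 - 20625/(-3489/584) = 7809/34334 - 20625*(-584/3489) = 7809/34334 + 4015000/1163 = 137860091867/39930442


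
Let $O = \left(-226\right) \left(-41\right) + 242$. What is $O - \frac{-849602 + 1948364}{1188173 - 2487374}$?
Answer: $\frac{4117967290}{433067} \approx 9508.8$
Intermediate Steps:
$O = 9508$ ($O = 9266 + 242 = 9508$)
$O - \frac{-849602 + 1948364}{1188173 - 2487374} = 9508 - \frac{-849602 + 1948364}{1188173 - 2487374} = 9508 - \frac{1098762}{-1299201} = 9508 - 1098762 \left(- \frac{1}{1299201}\right) = 9508 - - \frac{366254}{433067} = 9508 + \frac{366254}{433067} = \frac{4117967290}{433067}$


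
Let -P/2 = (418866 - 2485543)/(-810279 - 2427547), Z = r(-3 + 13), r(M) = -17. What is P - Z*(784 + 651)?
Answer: 1273913418/52223 ≈ 24394.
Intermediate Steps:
Z = -17
P = -66667/52223 (P = -2*(418866 - 2485543)/(-810279 - 2427547) = -(-4133354)/(-3237826) = -(-4133354)*(-1)/3237826 = -2*66667/104446 = -66667/52223 ≈ -1.2766)
P - Z*(784 + 651) = -66667/52223 - (-17)*(784 + 651) = -66667/52223 - (-17)*1435 = -66667/52223 - 1*(-24395) = -66667/52223 + 24395 = 1273913418/52223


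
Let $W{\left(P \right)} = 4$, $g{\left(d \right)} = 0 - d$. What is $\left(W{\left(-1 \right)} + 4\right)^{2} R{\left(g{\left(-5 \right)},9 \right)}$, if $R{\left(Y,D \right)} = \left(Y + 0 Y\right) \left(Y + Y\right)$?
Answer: $3200$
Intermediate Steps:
$g{\left(d \right)} = - d$
$R{\left(Y,D \right)} = 2 Y^{2}$ ($R{\left(Y,D \right)} = \left(Y + 0\right) 2 Y = Y 2 Y = 2 Y^{2}$)
$\left(W{\left(-1 \right)} + 4\right)^{2} R{\left(g{\left(-5 \right)},9 \right)} = \left(4 + 4\right)^{2} \cdot 2 \left(\left(-1\right) \left(-5\right)\right)^{2} = 8^{2} \cdot 2 \cdot 5^{2} = 64 \cdot 2 \cdot 25 = 64 \cdot 50 = 3200$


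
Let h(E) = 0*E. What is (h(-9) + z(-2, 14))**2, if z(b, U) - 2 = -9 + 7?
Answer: 0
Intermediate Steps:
z(b, U) = 0 (z(b, U) = 2 + (-9 + 7) = 2 - 2 = 0)
h(E) = 0
(h(-9) + z(-2, 14))**2 = (0 + 0)**2 = 0**2 = 0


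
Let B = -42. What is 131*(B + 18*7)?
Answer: 11004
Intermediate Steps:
131*(B + 18*7) = 131*(-42 + 18*7) = 131*(-42 + 126) = 131*84 = 11004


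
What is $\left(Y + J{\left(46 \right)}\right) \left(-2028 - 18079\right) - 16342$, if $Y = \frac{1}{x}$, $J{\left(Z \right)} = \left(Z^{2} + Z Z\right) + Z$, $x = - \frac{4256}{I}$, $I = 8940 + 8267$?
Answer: $- \frac{365815097379}{4256} \approx -8.5953 \cdot 10^{7}$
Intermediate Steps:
$I = 17207$
$x = - \frac{4256}{17207} \approx -0.24734$
$J{\left(Z \right)} = Z + 2 Z^{2}$ ($J{\left(Z \right)} = \left(Z^{2} + Z^{2}\right) + Z = 2 Z^{2} + Z = Z + 2 Z^{2}$)
$Y = - \frac{17207}{4256}$ ($Y = \frac{1}{- \frac{4256}{17207}} = - \frac{17207}{4256} \approx -4.043$)
$\left(Y + J{\left(46 \right)}\right) \left(-2028 - 18079\right) - 16342 = \left(- \frac{17207}{4256} + 46 \left(1 + 2 \cdot 46\right)\right) \left(-2028 - 18079\right) - 16342 = \left(- \frac{17207}{4256} + 46 \left(1 + 92\right)\right) \left(-20107\right) - 16342 = \left(- \frac{17207}{4256} + 46 \cdot 93\right) \left(-20107\right) - 16342 = \left(- \frac{17207}{4256} + 4278\right) \left(-20107\right) - 16342 = \frac{18189961}{4256} \left(-20107\right) - 16342 = - \frac{365745545827}{4256} - 16342 = - \frac{365815097379}{4256}$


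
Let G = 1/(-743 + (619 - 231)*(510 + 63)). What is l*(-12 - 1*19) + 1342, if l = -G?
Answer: 297361733/221581 ≈ 1342.0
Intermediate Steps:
G = 1/221581 (G = 1/(-743 + 388*573) = 1/(-743 + 222324) = 1/221581 ≈ 4.5130e-6)
l = -1/221581 (l = -1*1/221581 = -1/221581 ≈ -4.5130e-6)
l*(-12 - 1*19) + 1342 = -(-12 - 1*19)/221581 + 1342 = -(-12 - 19)/221581 + 1342 = -1/221581*(-31) + 1342 = 31/221581 + 1342 = 297361733/221581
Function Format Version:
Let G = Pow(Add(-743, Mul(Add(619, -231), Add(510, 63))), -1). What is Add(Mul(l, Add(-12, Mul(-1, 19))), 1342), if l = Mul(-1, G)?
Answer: Rational(297361733, 221581) ≈ 1342.0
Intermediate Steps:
G = Rational(1, 221581) (G = Pow(Add(-743, Mul(388, 573)), -1) = Pow(Add(-743, 222324), -1) = Pow(221581, -1) = Rational(1, 221581) ≈ 4.5130e-6)
l = Rational(-1, 221581) (l = Mul(-1, Rational(1, 221581)) = Rational(-1, 221581) ≈ -4.5130e-6)
Add(Mul(l, Add(-12, Mul(-1, 19))), 1342) = Add(Mul(Rational(-1, 221581), Add(-12, Mul(-1, 19))), 1342) = Add(Mul(Rational(-1, 221581), Add(-12, -19)), 1342) = Add(Mul(Rational(-1, 221581), -31), 1342) = Add(Rational(31, 221581), 1342) = Rational(297361733, 221581)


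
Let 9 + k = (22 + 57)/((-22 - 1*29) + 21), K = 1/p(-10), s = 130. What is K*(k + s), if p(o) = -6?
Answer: -3551/180 ≈ -19.728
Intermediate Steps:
K = -⅙ (K = 1/(-6) = -⅙ ≈ -0.16667)
k = -349/30 (k = -9 + (22 + 57)/((-22 - 1*29) + 21) = -9 + 79/((-22 - 29) + 21) = -9 + 79/(-51 + 21) = -9 + 79/(-30) = -9 + 79*(-1/30) = -9 - 79/30 = -349/30 ≈ -11.633)
K*(k + s) = -(-349/30 + 130)/6 = -⅙*3551/30 = -3551/180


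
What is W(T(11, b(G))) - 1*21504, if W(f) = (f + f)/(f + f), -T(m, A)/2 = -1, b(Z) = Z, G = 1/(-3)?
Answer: -21503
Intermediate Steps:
G = -⅓ ≈ -0.33333
T(m, A) = 2 (T(m, A) = -2*(-1) = 2)
W(f) = 1 (W(f) = (2*f)/((2*f)) = (2*f)*(1/(2*f)) = 1)
W(T(11, b(G))) - 1*21504 = 1 - 1*21504 = 1 - 21504 = -21503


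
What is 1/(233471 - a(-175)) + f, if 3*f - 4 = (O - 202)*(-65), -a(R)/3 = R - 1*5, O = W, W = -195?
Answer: 2003905394/232931 ≈ 8603.0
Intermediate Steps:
O = -195
a(R) = 15 - 3*R (a(R) = -3*(R - 1*5) = -3*(R - 5) = -3*(-5 + R) = 15 - 3*R)
f = 8603 (f = 4/3 + ((-195 - 202)*(-65))/3 = 4/3 + (-397*(-65))/3 = 4/3 + (⅓)*25805 = 4/3 + 25805/3 = 8603)
1/(233471 - a(-175)) + f = 1/(233471 - (15 - 3*(-175))) + 8603 = 1/(233471 - (15 + 525)) + 8603 = 1/(233471 - 1*540) + 8603 = 1/(233471 - 540) + 8603 = 1/232931 + 8603 = 2003905394/232931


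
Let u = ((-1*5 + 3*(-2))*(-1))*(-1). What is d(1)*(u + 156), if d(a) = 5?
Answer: 725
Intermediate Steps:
u = -11 (u = ((-5 - 6)*(-1))*(-1) = -11*(-1)*(-1) = 11*(-1) = -11)
d(1)*(u + 156) = 5*(-11 + 156) = 5*145 = 725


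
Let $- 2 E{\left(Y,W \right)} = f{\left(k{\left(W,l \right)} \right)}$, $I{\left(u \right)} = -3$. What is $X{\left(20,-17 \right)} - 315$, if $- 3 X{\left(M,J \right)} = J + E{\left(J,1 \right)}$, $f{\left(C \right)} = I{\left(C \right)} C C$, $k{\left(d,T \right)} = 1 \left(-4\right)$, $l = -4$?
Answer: $- \frac{952}{3} \approx -317.33$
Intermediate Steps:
$k{\left(d,T \right)} = -4$
$f{\left(C \right)} = - 3 C^{2}$ ($f{\left(C \right)} = - 3 C C = - 3 C^{2}$)
$E{\left(Y,W \right)} = 24$ ($E{\left(Y,W \right)} = - \frac{\left(-3\right) \left(-4\right)^{2}}{2} = - \frac{\left(-3\right) 16}{2} = \left(- \frac{1}{2}\right) \left(-48\right) = 24$)
$X{\left(M,J \right)} = -8 - \frac{J}{3}$ ($X{\left(M,J \right)} = - \frac{J + 24}{3} = - \frac{24 + J}{3} = -8 - \frac{J}{3}$)
$X{\left(20,-17 \right)} - 315 = \left(-8 - - \frac{17}{3}\right) - 315 = \left(-8 + \frac{17}{3}\right) - 315 = - \frac{7}{3} - 315 = - \frac{952}{3}$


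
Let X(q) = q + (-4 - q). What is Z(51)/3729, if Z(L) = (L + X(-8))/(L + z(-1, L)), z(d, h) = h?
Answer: 47/380358 ≈ 0.00012357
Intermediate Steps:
X(q) = -4
Z(L) = (-4 + L)/(2*L) (Z(L) = (L - 4)/(L + L) = (-4 + L)/((2*L)) = (-4 + L)*(1/(2*L)) = (-4 + L)/(2*L))
Z(51)/3729 = ((½)*(-4 + 51)/51)/3729 = ((½)*(1/51)*47)*(1/3729) = (47/102)*(1/3729) = 47/380358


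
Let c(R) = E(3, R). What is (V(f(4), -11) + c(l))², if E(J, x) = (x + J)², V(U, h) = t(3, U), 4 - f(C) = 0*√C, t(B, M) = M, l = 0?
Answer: 169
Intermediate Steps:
f(C) = 4 (f(C) = 4 - 0*√C = 4 - 1*0 = 4 + 0 = 4)
V(U, h) = U
E(J, x) = (J + x)²
c(R) = (3 + R)²
(V(f(4), -11) + c(l))² = (4 + (3 + 0)²)² = (4 + 3²)² = (4 + 9)² = 13² = 169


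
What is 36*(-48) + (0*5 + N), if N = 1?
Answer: -1727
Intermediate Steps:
36*(-48) + (0*5 + N) = 36*(-48) + (0*5 + 1) = -1728 + (0 + 1) = -1728 + 1 = -1727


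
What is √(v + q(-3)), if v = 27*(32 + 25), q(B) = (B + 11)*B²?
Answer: 3*√179 ≈ 40.137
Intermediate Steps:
q(B) = B²*(11 + B) (q(B) = (11 + B)*B² = B²*(11 + B))
v = 1539 (v = 27*57 = 1539)
√(v + q(-3)) = √(1539 + (-3)²*(11 - 3)) = √(1539 + 9*8) = √(1539 + 72) = √1611 = 3*√179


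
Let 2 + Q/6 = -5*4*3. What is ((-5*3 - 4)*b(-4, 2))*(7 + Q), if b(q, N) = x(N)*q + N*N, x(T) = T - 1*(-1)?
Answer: -55480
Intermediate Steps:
x(T) = 1 + T (x(T) = T + 1 = 1 + T)
b(q, N) = N**2 + q*(1 + N) (b(q, N) = (1 + N)*q + N*N = q*(1 + N) + N**2 = N**2 + q*(1 + N))
Q = -372 (Q = -12 + 6*(-5*4*3) = -12 + 6*(-20*3) = -12 + 6*(-60) = -12 - 360 = -372)
((-5*3 - 4)*b(-4, 2))*(7 + Q) = ((-5*3 - 4)*(2**2 - 4*(1 + 2)))*(7 - 372) = ((-15 - 4)*(4 - 4*3))*(-365) = -19*(4 - 12)*(-365) = -19*(-8)*(-365) = 152*(-365) = -55480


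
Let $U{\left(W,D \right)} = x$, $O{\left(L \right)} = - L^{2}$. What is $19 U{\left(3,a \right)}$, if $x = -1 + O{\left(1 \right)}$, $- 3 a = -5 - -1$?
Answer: $-38$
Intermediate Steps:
$a = \frac{4}{3}$ ($a = - \frac{-5 - -1}{3} = - \frac{-5 + 1}{3} = \left(- \frac{1}{3}\right) \left(-4\right) = \frac{4}{3} \approx 1.3333$)
$x = -2$ ($x = -1 - 1^{2} = -1 - 1 = -2$)
$U{\left(W,D \right)} = -2$
$19 U{\left(3,a \right)} = 19 \left(-2\right) = -38$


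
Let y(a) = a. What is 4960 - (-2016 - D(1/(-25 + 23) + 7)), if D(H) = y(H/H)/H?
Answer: 90690/13 ≈ 6976.2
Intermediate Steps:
D(H) = 1/H (D(H) = (H/H)/H = 1/H)
4960 - (-2016 - D(1/(-25 + 23) + 7)) = 4960 - (-2016 - 1/(1/(-25 + 23) + 7)) = 4960 - (-2016 - 1/(1/(-2) + 7)) = 4960 - (-2016 - 1/(-½ + 7)) = 4960 - (-2016 - 1/13/2) = 4960 - (-2016 - 1*2/13) = 4960 - (-2016 - 2/13) = 4960 - 1*(-26210/13) = 4960 + 26210/13 = 90690/13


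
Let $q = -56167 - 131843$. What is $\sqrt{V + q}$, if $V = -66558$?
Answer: $2 i \sqrt{63642} \approx 504.55 i$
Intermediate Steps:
$q = -188010$ ($q = -56167 - 131843 = -188010$)
$\sqrt{V + q} = \sqrt{-66558 - 188010} = \sqrt{-254568} = 2 i \sqrt{63642}$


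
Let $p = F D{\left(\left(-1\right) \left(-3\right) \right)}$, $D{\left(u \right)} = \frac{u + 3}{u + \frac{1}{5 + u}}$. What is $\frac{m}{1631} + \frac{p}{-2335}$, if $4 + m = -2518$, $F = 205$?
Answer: $- \frac{32654158}{19041925} \approx -1.7149$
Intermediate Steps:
$m = -2522$ ($m = -4 - 2518 = -2522$)
$D{\left(u \right)} = \frac{3 + u}{u + \frac{1}{5 + u}}$
$p = \frac{1968}{5}$ ($p = 205 \frac{15 + \left(\left(-1\right) \left(-3\right)\right)^{2} + 8 \left(\left(-1\right) \left(-3\right)\right)}{1 + \left(\left(-1\right) \left(-3\right)\right)^{2} + 5 \left(\left(-1\right) \left(-3\right)\right)} = 205 \frac{15 + 3^{2} + 8 \cdot 3}{1 + 3^{2} + 5 \cdot 3} = 205 \frac{15 + 9 + 24}{1 + 9 + 15} = 205 \cdot \frac{1}{25} \cdot 48 = 205 \cdot \frac{48}{25} = \frac{1968}{5} \approx 393.6$)
$\frac{m}{1631} + \frac{p}{-2335} = - \frac{2522}{1631} + \frac{1968}{5 \left(-2335\right)} = \left(-2522\right) \frac{1}{1631} + \frac{1968}{5} \left(- \frac{1}{2335}\right) = - \frac{2522}{1631} - \frac{1968}{11675} = - \frac{32654158}{19041925}$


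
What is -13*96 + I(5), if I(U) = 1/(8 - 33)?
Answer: -31201/25 ≈ -1248.0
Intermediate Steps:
I(U) = -1/25 (I(U) = 1/(-25) = -1/25)
-13*96 + I(5) = -13*96 - 1/25 = -1248 - 1/25 = -31201/25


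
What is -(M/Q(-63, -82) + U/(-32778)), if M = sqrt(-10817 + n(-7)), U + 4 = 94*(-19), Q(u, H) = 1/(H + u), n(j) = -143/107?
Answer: -895/16389 + 435*I*sqrt(13762126)/107 ≈ -0.05461 + 15082.0*I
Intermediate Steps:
n(j) = -143/107 (n(j) = -143*1/107 = -143/107)
U = -1790 (U = -4 + 94*(-19) = -4 - 1786 = -1790)
M = 3*I*sqrt(13762126)/107 (M = sqrt(-10817 - 143/107) = sqrt(-1157562/107) = 3*I*sqrt(13762126)/107 ≈ 104.01*I)
-(M/Q(-63, -82) + U/(-32778)) = -((3*I*sqrt(13762126)/107)/(1/(-82 - 63)) - 1790/(-32778)) = -((3*I*sqrt(13762126)/107)/(1/(-145)) - 1790*(-1/32778)) = -((3*I*sqrt(13762126)/107)/(-1/145) + 895/16389) = -((3*I*sqrt(13762126)/107)*(-145) + 895/16389) = -(-435*I*sqrt(13762126)/107 + 895/16389) = -(895/16389 - 435*I*sqrt(13762126)/107) = -895/16389 + 435*I*sqrt(13762126)/107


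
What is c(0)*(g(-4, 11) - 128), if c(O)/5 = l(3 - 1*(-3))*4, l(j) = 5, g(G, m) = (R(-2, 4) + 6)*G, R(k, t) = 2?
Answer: -16000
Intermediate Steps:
g(G, m) = 8*G (g(G, m) = (2 + 6)*G = 8*G)
c(O) = 100 (c(O) = 5*(5*4) = 5*20 = 100)
c(0)*(g(-4, 11) - 128) = 100*(8*(-4) - 128) = 100*(-32 - 128) = 100*(-160) = -16000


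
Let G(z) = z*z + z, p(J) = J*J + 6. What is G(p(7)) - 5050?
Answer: -1970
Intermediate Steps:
p(J) = 6 + J**2 (p(J) = J**2 + 6 = 6 + J**2)
G(z) = z + z**2 (G(z) = z**2 + z = z + z**2)
G(p(7)) - 5050 = (6 + 7**2)*(1 + (6 + 7**2)) - 5050 = (6 + 49)*(1 + (6 + 49)) - 5050 = 55*(1 + 55) - 5050 = 55*56 - 5050 = 3080 - 5050 = -1970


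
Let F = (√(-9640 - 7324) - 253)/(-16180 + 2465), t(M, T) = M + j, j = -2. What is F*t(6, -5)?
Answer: 1012/13715 - 8*I*√4241/13715 ≈ 0.073788 - 0.037986*I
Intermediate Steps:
t(M, T) = -2 + M (t(M, T) = M - 2 = -2 + M)
F = 253/13715 - 2*I*√4241/13715 (F = (√(-16964) - 253)/(-13715) = (2*I*√4241 - 253)*(-1/13715) = (-253 + 2*I*√4241)*(-1/13715) = 253/13715 - 2*I*√4241/13715 ≈ 0.018447 - 0.0094966*I)
F*t(6, -5) = (253/13715 - 2*I*√4241/13715)*(-2 + 6) = (253/13715 - 2*I*√4241/13715)*4 = 1012/13715 - 8*I*√4241/13715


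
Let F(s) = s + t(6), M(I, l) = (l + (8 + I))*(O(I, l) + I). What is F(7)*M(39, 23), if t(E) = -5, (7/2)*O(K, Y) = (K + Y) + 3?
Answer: 8060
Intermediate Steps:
O(K, Y) = 6/7 + 2*K/7 + 2*Y/7 (O(K, Y) = 2*((K + Y) + 3)/7 = 2*(3 + K + Y)/7 = 6/7 + 2*K/7 + 2*Y/7)
M(I, l) = (8 + I + l)*(6/7 + 2*l/7 + 9*I/7) (M(I, l) = (l + (8 + I))*((6/7 + 2*I/7 + 2*l/7) + I) = (8 + I + l)*(6/7 + 2*l/7 + 9*I/7))
F(s) = -5 + s (F(s) = s - 5 = -5 + s)
F(7)*M(39, 23) = (-5 + 7)*(48/7 + (2/7)*23² + (9/7)*39² + (22/7)*23 + (78/7)*39 + (11/7)*39*23) = 2*(48/7 + (2/7)*529 + (9/7)*1521 + 506/7 + 3042/7 + 9867/7) = 2*(48/7 + 1058/7 + 13689/7 + 506/7 + 3042/7 + 9867/7) = 2*4030 = 8060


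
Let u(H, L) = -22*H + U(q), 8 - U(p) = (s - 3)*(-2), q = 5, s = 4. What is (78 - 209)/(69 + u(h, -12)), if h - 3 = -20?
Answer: -131/453 ≈ -0.28918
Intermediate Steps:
h = -17 (h = 3 - 20 = -17)
U(p) = 10 (U(p) = 8 - (4 - 3)*(-2) = 8 - (-2) = 8 - 1*(-2) = 8 + 2 = 10)
u(H, L) = 10 - 22*H (u(H, L) = -22*H + 10 = 10 - 22*H)
(78 - 209)/(69 + u(h, -12)) = (78 - 209)/(69 + (10 - 22*(-17))) = -131/(69 + (10 + 374)) = -131/(69 + 384) = -131/453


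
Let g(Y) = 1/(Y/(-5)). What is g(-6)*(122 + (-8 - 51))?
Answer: 105/2 ≈ 52.500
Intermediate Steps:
g(Y) = -5/Y (g(Y) = 1/(Y*(-⅕)) = 1/(-Y/5) = -5/Y)
g(-6)*(122 + (-8 - 51)) = (-5/(-6))*(122 + (-8 - 51)) = (-5*(-⅙))*(122 - 59) = (⅚)*63 = 105/2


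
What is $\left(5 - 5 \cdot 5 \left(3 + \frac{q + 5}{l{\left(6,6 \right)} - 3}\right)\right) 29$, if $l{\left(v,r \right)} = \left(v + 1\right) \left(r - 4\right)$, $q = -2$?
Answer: $- \frac{24505}{11} \approx -2227.7$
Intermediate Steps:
$l{\left(v,r \right)} = \left(1 + v\right) \left(-4 + r\right)$
$\left(5 - 5 \cdot 5 \left(3 + \frac{q + 5}{l{\left(6,6 \right)} - 3}\right)\right) 29 = \left(5 - 5 \cdot 5 \left(3 + \frac{-2 + 5}{\left(-4 + 6 - 24 + 6 \cdot 6\right) - 3}\right)\right) 29 = \left(5 - 5 \cdot 5 \left(3 + \frac{3}{\left(-4 + 6 - 24 + 36\right) - 3}\right)\right) 29 = \left(5 - 5 \cdot 5 \left(3 + \frac{3}{14 - 3}\right)\right) 29 = \left(5 - 5 \cdot 5 \left(3 + \frac{3}{11}\right)\right) 29 = \left(5 - 5 \cdot 5 \cdot \frac{36}{11}\right) 29 = \left(5 - \frac{900}{11}\right) 29 = \left(- \frac{845}{11}\right) 29 = - \frac{24505}{11}$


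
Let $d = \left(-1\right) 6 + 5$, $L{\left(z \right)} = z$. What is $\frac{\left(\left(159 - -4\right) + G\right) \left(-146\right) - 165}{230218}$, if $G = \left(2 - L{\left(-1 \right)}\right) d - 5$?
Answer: $- \frac{22795}{230218} \approx -0.099015$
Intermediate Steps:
$d = -1$ ($d = -6 + 5 = -1$)
$G = -8$ ($G = \left(2 - -1\right) \left(-1\right) - 5 = \left(2 + 1\right) \left(-1\right) - 5 = 3 \left(-1\right) - 5 = -3 - 5 = -8$)
$\frac{\left(\left(159 - -4\right) + G\right) \left(-146\right) - 165}{230218} = \frac{\left(\left(159 - -4\right) - 8\right) \left(-146\right) - 165}{230218} = \left(\left(\left(159 + 4\right) - 8\right) \left(-146\right) - 165\right) \frac{1}{230218} = \left(\left(163 - 8\right) \left(-146\right) - 165\right) \frac{1}{230218} = \left(155 \left(-146\right) - 165\right) \frac{1}{230218} = \left(-22630 - 165\right) \frac{1}{230218} = \left(-22795\right) \frac{1}{230218} = - \frac{22795}{230218}$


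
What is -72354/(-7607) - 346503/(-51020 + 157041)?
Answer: 5035195113/806501747 ≈ 6.2433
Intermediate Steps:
-72354/(-7607) - 346503/(-51020 + 157041) = -72354*(-1/7607) - 346503/106021 = 72354/7607 - 346503*1/106021 = 72354/7607 - 346503/106021 = 5035195113/806501747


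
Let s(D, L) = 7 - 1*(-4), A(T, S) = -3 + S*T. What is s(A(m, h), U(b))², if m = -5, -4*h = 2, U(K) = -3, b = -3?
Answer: 121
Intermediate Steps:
h = -½ (h = -¼*2 = -½ ≈ -0.50000)
s(D, L) = 11 (s(D, L) = 7 + 4 = 11)
s(A(m, h), U(b))² = 11² = 121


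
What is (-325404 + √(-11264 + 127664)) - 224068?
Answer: -549472 + 20*√291 ≈ -5.4913e+5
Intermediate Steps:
(-325404 + √(-11264 + 127664)) - 224068 = (-325404 + √116400) - 224068 = (-325404 + 20*√291) - 224068 = -549472 + 20*√291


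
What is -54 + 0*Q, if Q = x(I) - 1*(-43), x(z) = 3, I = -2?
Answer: -54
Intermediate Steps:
Q = 46 (Q = 3 - 1*(-43) = 3 + 43 = 46)
-54 + 0*Q = -54 + 0*46 = -54 + 0 = -54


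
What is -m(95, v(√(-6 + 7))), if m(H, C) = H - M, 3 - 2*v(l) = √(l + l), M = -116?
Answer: -211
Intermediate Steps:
v(l) = 3/2 - √2*√l/2 (v(l) = 3/2 - √(l + l)/2 = 3/2 - √2*√l/2)
m(H, C) = 116 + H (m(H, C) = H - 1*(-116) = H + 116 = 116 + H)
-m(95, v(√(-6 + 7))) = -(116 + 95) = -1*211 = -211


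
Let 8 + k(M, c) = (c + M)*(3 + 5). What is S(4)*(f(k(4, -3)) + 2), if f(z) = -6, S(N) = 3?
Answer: -12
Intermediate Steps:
k(M, c) = -8 + 8*M + 8*c (k(M, c) = -8 + (c + M)*(3 + 5) = -8 + (M + c)*8 = -8 + (8*M + 8*c) = -8 + 8*M + 8*c)
S(4)*(f(k(4, -3)) + 2) = 3*(-6 + 2) = 3*(-4) = -12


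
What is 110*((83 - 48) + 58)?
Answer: 10230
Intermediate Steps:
110*((83 - 48) + 58) = 110*(35 + 58) = 110*93 = 10230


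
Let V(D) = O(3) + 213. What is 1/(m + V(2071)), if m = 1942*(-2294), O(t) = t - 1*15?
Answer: -1/4454747 ≈ -2.2448e-7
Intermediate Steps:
O(t) = -15 + t (O(t) = t - 15 = -15 + t)
V(D) = 201 (V(D) = (-15 + 3) + 213 = -12 + 213 = 201)
m = -4454948
1/(m + V(2071)) = 1/(-4454948 + 201) = 1/(-4454747) = -1/4454747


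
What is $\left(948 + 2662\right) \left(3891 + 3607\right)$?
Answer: $27067780$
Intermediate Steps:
$\left(948 + 2662\right) \left(3891 + 3607\right) = 3610 \cdot 7498 = 27067780$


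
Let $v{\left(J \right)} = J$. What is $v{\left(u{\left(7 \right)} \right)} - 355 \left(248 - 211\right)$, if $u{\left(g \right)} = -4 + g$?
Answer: $-13132$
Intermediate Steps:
$v{\left(u{\left(7 \right)} \right)} - 355 \left(248 - 211\right) = \left(-4 + 7\right) - 355 \left(248 - 211\right) = 3 - 355 \cdot 37 = 3 - 13135 = -13132$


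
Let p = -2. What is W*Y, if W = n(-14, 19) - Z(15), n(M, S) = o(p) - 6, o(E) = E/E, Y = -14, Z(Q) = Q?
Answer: 280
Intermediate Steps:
o(E) = 1
n(M, S) = -5 (n(M, S) = 1 - 6 = -5)
W = -20 (W = -5 - 1*15 = -5 - 15 = -20)
W*Y = -20*(-14) = 280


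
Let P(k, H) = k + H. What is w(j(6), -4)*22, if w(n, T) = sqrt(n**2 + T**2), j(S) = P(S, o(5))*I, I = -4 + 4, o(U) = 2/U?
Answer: 88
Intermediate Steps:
P(k, H) = H + k
I = 0
j(S) = 0 (j(S) = (2/5 + S)*0 = 0)
w(n, T) = sqrt(T**2 + n**2)
w(j(6), -4)*22 = sqrt((-4)**2 + 0**2)*22 = sqrt(16 + 0)*22 = sqrt(16)*22 = 4*22 = 88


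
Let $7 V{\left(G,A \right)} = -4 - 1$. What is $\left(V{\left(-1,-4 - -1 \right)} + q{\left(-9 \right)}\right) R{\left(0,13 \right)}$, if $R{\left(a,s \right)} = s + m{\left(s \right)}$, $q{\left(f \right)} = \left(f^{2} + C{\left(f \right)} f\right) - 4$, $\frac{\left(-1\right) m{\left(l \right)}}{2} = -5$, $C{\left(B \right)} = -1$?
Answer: $\frac{13731}{7} \approx 1961.6$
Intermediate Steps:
$m{\left(l \right)} = 10$ ($m{\left(l \right)} = \left(-2\right) \left(-5\right) = 10$)
$q{\left(f \right)} = -4 + f^{2} - f$ ($q{\left(f \right)} = \left(f^{2} - f\right) - 4 = -4 + f^{2} - f$)
$V{\left(G,A \right)} = - \frac{5}{7}$ ($V{\left(G,A \right)} = \frac{-4 - 1}{7} = \frac{1}{7} \left(-5\right) = - \frac{5}{7}$)
$R{\left(a,s \right)} = 10 + s$ ($R{\left(a,s \right)} = s + 10 = 10 + s$)
$\left(V{\left(-1,-4 - -1 \right)} + q{\left(-9 \right)}\right) R{\left(0,13 \right)} = \left(- \frac{5}{7} - \left(-5 - 81\right)\right) \left(10 + 13\right) = \left(- \frac{5}{7} + \left(-4 + 81 + 9\right)\right) 23 = \left(- \frac{5}{7} + 86\right) 23 = \frac{597}{7} \cdot 23 = \frac{13731}{7}$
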